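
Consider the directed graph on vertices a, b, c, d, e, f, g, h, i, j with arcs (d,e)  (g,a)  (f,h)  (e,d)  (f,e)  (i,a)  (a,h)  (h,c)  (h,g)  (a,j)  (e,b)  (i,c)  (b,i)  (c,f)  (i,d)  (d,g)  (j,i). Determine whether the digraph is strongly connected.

Yes

From g we can reach every vertex (a, b, c, d, e, f, g, h, i, j), and every vertex can reach g (a, b, c, d, e, f, g, h, i, j). So the whole graph is one strongly connected component.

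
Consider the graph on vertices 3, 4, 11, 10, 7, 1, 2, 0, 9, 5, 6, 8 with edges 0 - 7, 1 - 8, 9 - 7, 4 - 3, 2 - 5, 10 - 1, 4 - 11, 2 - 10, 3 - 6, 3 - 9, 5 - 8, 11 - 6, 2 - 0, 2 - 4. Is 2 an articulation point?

Yes

Deleting 2 raises the number of components from 1 to 2, so 2 is a cut vertex.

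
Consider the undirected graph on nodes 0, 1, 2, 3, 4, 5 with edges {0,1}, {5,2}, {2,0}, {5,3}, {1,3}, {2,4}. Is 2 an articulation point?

Deleting 2 raises the number of components from 1 to 2, so 2 is a cut vertex.

Yes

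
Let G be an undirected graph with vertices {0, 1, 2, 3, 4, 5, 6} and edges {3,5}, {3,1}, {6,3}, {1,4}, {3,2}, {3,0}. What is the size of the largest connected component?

7

Starting from 0 we can reach 0, 1, 2, 3, 4, 5, 6. That is one component of size 7.
The largest has 7 vertices.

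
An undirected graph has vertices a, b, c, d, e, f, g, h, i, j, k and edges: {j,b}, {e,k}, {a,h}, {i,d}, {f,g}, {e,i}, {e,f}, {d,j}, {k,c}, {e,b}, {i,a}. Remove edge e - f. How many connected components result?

Before removal there is 1 component.
e - f is a bridge — removing it separates e's side from f's side.
After removal: 2 components.

2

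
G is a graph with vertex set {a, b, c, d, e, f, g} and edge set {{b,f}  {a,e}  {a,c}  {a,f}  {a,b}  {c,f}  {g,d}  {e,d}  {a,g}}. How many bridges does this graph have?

0

The edges on the cycle a-e-d-g-a are not bridges since each lies on that cycle.
Every edge lies on some cycle, so there are no bridges.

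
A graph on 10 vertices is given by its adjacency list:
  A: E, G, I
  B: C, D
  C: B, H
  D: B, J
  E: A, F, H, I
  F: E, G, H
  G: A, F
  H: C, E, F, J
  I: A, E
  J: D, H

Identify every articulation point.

H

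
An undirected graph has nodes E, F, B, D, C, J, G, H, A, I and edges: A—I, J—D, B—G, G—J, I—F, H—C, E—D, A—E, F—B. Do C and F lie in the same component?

The component containing C is {C, H}, and F is not in it.

No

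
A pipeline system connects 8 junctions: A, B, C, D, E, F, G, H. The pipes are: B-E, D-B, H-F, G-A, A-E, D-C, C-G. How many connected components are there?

2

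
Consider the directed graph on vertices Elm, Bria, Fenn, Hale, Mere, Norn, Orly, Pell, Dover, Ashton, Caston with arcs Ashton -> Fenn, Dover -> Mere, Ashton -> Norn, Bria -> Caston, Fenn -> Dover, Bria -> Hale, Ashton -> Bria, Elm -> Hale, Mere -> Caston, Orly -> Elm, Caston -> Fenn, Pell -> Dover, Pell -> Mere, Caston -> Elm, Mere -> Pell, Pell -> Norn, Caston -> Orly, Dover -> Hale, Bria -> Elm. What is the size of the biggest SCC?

{Fenn, Mere, Pell, Dover, Caston} are all mutually reachable — one SCC of size 5.
{Bria} is an SCC by itself.
{Orly} is an SCC by itself.
{Ashton} is an SCC by itself.
{Norn} is an SCC by itself.
(and 2 more singleton SCCs)
The largest has 5 vertices.

5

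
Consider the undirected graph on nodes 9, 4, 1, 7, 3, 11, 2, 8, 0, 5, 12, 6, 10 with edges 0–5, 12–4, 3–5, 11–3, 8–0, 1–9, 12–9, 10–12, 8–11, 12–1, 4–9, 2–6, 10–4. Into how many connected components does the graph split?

7 is isolated — a component by itself.
Starting from 2 we can reach 2, 6. That is one component of size 2.
Starting from 0 we can reach 0, 3, 5, 8, 11. That is one component of size 5.
Starting from 1 we can reach 1, 4, 9, 10, 12. That is one component of size 5.
Total: 4 components.

4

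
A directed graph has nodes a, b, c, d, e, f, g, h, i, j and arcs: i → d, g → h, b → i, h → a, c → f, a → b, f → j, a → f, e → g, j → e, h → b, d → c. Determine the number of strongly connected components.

1

{a, b, c, d, e, f, g, h, i, j} are all mutually reachable — one SCC of size 10.
That gives 1 strongly connected component.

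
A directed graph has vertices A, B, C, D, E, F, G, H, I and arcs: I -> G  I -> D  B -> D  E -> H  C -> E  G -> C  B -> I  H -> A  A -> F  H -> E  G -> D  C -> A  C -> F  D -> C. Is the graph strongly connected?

There is no directed path from A to H, so the graph is not strongly connected.

No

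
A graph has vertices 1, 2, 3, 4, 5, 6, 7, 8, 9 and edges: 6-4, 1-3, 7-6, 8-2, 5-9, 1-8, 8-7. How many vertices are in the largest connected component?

Starting from 5 we can reach 5, 9. That is one component of size 2.
Starting from 1 we can reach 1, 2, 3, 4, 6, 7, 8. That is one component of size 7.
The largest has 7 vertices.

7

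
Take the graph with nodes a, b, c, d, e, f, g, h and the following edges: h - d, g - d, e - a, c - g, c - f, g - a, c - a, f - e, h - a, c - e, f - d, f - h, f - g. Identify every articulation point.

Removing g, for instance, still leaves 2 components. No single vertex removal increases the component count — the graph has no articulation points.

none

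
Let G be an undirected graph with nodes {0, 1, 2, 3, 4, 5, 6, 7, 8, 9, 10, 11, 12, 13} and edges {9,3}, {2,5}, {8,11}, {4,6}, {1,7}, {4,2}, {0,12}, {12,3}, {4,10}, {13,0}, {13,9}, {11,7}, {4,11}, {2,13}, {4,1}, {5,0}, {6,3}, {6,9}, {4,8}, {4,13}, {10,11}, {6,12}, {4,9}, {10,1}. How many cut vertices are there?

Removing 4 increases the component count from 1 to 2, so 4 is a cut vertex.
By contrast removing 0 leaves 1 component; it is not a cut vertex. No other vertex is a cut vertex either.

1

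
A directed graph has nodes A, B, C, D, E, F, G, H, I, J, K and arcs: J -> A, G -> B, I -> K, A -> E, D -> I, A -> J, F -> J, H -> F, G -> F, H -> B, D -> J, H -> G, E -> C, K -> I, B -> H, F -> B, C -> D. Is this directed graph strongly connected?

No

There is no directed path from I to B, so the graph is not strongly connected.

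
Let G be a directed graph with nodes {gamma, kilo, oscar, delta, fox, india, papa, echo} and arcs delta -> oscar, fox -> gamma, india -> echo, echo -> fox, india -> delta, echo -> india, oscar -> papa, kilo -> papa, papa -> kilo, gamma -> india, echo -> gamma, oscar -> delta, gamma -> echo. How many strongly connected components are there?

{fox, echo, gamma, india} are all mutually reachable — one SCC of size 4.
{delta, oscar} are all mutually reachable — one SCC of size 2.
{kilo, papa} are all mutually reachable — one SCC of size 2.
That gives 3 strongly connected components.

3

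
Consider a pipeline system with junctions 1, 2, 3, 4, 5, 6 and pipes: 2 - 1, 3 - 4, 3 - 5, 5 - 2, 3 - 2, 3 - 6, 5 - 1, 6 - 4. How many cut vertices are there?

Removing 3 increases the component count from 1 to 2, so 3 is a cut vertex.
By contrast removing 5 leaves 1 component; it is not a cut vertex. No other vertex is a cut vertex either.

1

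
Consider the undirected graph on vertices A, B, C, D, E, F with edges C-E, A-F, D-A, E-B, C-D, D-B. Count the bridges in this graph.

The edges on the cycle C-D-B-E-C are not bridges since each lies on that cycle.
But removing A-F disconnects A from F; removing A-D disconnects A from D — these are bridges.
That makes 2 bridges.

2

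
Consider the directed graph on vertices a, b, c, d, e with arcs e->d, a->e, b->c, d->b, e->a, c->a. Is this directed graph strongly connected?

Yes

From d we can reach every vertex (a, b, c, d, e), and every vertex can reach d (a, b, c, d, e). So the whole graph is one strongly connected component.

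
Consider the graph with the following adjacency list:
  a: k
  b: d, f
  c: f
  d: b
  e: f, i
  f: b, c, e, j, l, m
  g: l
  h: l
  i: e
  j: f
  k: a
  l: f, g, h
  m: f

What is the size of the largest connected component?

Starting from a we can reach a, k. That is one component of size 2.
Starting from b we can reach b, c, d, e, f, g, h, i, j, l, m. That is one component of size 11.
The largest has 11 vertices.

11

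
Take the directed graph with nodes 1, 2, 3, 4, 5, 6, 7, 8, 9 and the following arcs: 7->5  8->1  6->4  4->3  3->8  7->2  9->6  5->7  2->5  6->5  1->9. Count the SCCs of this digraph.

{1, 3, 4, 6, 8, 9} are all mutually reachable — one SCC of size 6.
{2, 5, 7} are all mutually reachable — one SCC of size 3.
That gives 2 strongly connected components.

2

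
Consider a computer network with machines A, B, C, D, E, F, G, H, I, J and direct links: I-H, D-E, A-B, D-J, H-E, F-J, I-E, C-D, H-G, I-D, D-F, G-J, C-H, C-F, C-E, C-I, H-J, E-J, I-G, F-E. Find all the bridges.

The edges on the cycle C-I-D-C are not bridges since each lies on that cycle.
But removing A-B disconnects A from B — this is a bridge.

A-B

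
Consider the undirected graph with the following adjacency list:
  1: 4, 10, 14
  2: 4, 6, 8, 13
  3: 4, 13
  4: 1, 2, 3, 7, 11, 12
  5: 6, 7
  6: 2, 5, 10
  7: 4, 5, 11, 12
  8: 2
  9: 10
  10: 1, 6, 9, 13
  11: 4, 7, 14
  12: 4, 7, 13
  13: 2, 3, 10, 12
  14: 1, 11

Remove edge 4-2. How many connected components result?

1

4 and 2 are still connected via 4-12-13-2, so the component count stays at 1.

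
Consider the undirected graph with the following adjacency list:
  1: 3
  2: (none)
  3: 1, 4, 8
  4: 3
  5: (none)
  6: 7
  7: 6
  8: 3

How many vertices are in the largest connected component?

2 is isolated — a component by itself.
5 is isolated — a component by itself.
Starting from 6 we can reach 6, 7. That is one component of size 2.
Starting from 1 we can reach 1, 3, 4, 8. That is one component of size 4.
The largest has 4 vertices.

4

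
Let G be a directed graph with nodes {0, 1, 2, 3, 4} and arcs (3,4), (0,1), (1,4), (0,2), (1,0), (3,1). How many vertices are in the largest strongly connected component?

2

{0, 1} are all mutually reachable — one SCC of size 2.
{3} is an SCC by itself.
{2} is an SCC by itself.
{4} is an SCC by itself.
The largest has 2 vertices.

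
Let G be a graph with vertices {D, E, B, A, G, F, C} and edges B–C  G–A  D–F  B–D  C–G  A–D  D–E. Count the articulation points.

Removing D increases the component count from 1 to 3, so D is a cut vertex.
By contrast removing G leaves 1 component; it is not a cut vertex. No other vertex is a cut vertex either.

1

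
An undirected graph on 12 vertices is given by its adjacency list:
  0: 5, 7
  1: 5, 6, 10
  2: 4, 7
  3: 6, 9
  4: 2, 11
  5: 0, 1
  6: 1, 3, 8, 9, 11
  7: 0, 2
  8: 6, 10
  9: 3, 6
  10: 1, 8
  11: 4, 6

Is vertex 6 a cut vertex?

Deleting 6 raises the number of components from 1 to 2, so 6 is a cut vertex.

Yes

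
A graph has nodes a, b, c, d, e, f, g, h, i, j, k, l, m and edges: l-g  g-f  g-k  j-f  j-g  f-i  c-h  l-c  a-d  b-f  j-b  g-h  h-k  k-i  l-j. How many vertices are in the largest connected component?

m is isolated — a component by itself.
e is isolated — a component by itself.
Starting from a we can reach a, d. That is one component of size 2.
Starting from b we can reach b, c, f, g, h, i, j, k, l. That is one component of size 9.
The largest has 9 vertices.

9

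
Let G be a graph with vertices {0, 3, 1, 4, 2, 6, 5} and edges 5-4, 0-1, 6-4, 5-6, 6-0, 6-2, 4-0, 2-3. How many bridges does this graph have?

3

The edges on the cycle 5-6-0-4-5 are not bridges since each lies on that cycle.
But removing 0-1 disconnects 0 from 1; removing 2-3 disconnects 2 from 3; removing 2-6 disconnects 2 from 6 — these are bridges.
That makes 3 bridges.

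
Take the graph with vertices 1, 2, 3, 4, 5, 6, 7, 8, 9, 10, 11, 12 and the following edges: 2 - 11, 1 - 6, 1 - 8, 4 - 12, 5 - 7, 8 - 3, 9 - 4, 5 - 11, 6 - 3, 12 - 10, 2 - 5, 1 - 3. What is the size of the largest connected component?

4

Starting from 1 we can reach 1, 3, 6, 8. That is one component of size 4.
Starting from 4 we can reach 4, 9, 10, 12. That is one component of size 4.
Starting from 2 we can reach 2, 5, 7, 11. That is one component of size 4.
The largest has 4 vertices.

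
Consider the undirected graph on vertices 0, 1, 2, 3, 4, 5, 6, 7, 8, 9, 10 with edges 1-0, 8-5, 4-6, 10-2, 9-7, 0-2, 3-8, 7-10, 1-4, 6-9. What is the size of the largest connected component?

8

Starting from 3 we can reach 3, 5, 8. That is one component of size 3.
Starting from 0 we can reach 0, 1, 2, 4, 6, 7, 9, 10. That is one component of size 8.
The largest has 8 vertices.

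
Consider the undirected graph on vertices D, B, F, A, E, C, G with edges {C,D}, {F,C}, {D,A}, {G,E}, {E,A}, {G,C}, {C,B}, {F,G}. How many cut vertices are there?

1

Removing C increases the component count from 1 to 2, so C is a cut vertex.
By contrast removing G leaves 1 component; it is not a cut vertex. No other vertex is a cut vertex either.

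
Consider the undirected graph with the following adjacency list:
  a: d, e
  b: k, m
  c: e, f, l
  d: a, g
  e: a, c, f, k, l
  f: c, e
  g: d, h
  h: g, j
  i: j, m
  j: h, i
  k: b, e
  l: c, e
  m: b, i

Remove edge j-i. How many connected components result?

1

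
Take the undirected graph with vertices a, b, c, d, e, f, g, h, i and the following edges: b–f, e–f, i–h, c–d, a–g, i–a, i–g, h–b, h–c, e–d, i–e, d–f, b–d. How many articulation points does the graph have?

1

Removing i increases the component count from 1 to 2, so i is a cut vertex.
By contrast removing d leaves 1 component; it is not a cut vertex. No other vertex is a cut vertex either.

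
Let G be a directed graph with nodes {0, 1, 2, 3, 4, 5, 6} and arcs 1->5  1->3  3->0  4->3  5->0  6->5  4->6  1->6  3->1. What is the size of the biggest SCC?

2

{1, 3} are all mutually reachable — one SCC of size 2.
{6} is an SCC by itself.
{4} is an SCC by itself.
{2} is an SCC by itself.
{5} is an SCC by itself.
(and 1 more singleton SCC)
The largest has 2 vertices.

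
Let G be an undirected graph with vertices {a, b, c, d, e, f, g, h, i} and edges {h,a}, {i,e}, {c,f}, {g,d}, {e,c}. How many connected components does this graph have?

4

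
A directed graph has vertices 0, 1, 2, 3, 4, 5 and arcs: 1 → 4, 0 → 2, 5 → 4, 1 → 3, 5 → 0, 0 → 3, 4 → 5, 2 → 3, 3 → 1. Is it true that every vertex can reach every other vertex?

Yes

From 2 we can reach every vertex (0, 1, 2, 3, 4, 5), and every vertex can reach 2 (0, 1, 2, 3, 4, 5). So the whole graph is one strongly connected component.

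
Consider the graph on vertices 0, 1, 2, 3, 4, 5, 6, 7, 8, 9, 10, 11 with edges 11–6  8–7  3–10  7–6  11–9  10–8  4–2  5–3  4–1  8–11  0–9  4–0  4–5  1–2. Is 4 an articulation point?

Deleting 4 raises the number of components from 1 to 2, so 4 is a cut vertex.

Yes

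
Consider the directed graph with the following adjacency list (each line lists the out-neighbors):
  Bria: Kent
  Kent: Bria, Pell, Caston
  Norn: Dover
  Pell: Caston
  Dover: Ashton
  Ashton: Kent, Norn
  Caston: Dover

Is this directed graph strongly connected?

Yes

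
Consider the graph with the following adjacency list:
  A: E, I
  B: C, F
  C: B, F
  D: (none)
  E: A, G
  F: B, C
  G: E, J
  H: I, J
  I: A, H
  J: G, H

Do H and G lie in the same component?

From H we can reach A, E, G, H, I, J, which includes G.

Yes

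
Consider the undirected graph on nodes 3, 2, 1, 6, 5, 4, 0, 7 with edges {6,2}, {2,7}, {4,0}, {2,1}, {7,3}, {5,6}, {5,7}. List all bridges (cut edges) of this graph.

0-4, 1-2, 3-7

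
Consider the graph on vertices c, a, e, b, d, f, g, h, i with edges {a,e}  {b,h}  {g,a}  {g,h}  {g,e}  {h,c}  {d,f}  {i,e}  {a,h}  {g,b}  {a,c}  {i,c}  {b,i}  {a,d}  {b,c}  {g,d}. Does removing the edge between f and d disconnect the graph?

Removing f–d leaves no path between f and d: the component count goes from 1 to 2. So it is a bridge.

Yes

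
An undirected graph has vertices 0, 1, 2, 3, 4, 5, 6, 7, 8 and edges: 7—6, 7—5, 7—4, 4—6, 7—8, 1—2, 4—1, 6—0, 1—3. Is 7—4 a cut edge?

No

After removing 7—4, the path 7-6-4 still connects them, so the edge is not a bridge.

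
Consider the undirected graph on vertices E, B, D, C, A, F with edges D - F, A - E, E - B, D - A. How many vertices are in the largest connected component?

5

C is isolated — a component by itself.
Starting from A we can reach A, B, D, E, F. That is one component of size 5.
The largest has 5 vertices.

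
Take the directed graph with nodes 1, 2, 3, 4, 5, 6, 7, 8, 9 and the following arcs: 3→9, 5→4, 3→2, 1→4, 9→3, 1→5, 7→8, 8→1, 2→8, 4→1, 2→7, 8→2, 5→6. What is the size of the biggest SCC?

3

{2, 7, 8} are all mutually reachable — one SCC of size 3.
{1, 4, 5} are all mutually reachable — one SCC of size 3.
{3, 9} are all mutually reachable — one SCC of size 2.
{6} is an SCC by itself.
The largest has 3 vertices.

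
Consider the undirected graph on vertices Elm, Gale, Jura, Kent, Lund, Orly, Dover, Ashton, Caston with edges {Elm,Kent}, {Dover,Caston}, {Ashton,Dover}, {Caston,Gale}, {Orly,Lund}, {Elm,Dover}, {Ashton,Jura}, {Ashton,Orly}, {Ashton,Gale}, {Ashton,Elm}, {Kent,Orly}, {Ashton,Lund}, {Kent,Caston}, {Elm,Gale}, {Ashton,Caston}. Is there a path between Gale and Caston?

Yes

From Gale we can reach Elm, Gale, Jura, Kent, Lund, Orly, Dover, Ashton, Caston, which includes Caston.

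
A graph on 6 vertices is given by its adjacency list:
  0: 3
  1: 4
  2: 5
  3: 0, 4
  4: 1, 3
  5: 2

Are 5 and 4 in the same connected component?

No

The component containing 5 is {2, 5}, and 4 is not in it.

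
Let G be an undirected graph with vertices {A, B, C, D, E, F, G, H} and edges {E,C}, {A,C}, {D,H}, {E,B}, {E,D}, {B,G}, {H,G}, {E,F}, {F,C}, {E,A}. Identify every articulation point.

Removing E increases the component count from 1 to 2, so E is a cut vertex.
By contrast removing A leaves 1 component; it is not a cut vertex. No other vertex is a cut vertex either.

E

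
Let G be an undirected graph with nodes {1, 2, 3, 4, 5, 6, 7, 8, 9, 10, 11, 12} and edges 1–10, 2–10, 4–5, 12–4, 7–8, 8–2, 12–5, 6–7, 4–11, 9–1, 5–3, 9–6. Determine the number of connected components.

Starting from 3 we can reach 3, 4, 5, 11, 12. That is one component of size 5.
Starting from 1 we can reach 1, 2, 6, 7, 8, 9, 10. That is one component of size 7.
Total: 2 components.

2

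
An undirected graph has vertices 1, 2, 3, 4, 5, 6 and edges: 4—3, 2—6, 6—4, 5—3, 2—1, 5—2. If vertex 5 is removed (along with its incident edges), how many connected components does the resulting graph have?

1

With 5 gone, the remaining components are: {1, 2, 3, 4, 6}.
That is 1 component.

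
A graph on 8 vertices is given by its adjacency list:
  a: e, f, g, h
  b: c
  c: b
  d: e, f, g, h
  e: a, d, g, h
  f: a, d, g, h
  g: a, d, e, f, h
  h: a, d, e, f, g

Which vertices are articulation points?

none

Removing h, for instance, still leaves 2 components. No single vertex removal increases the component count — the graph has no articulation points.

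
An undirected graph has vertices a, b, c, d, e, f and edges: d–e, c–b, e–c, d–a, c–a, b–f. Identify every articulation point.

Removing b increases the component count from 1 to 2, so b is a cut vertex.
Removing c increases the component count from 1 to 2, so c is a cut vertex.
By contrast removing e leaves 1 component; it is not a cut vertex. No other vertex is a cut vertex either.

b, c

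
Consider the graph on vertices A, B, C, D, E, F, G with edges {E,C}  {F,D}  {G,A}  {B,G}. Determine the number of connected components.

3

Starting from D we can reach D, F. That is one component of size 2.
Starting from C we can reach C, E. That is one component of size 2.
Starting from A we can reach A, B, G. That is one component of size 3.
Total: 3 components.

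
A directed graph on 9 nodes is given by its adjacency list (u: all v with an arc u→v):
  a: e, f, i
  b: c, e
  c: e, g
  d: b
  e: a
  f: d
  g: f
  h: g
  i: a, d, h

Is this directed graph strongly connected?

Yes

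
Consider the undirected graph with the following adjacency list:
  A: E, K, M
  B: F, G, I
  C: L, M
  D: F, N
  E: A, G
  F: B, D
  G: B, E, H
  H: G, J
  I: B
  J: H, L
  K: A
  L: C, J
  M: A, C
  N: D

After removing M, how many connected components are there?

With M gone, the remaining components are: {A, B, C, D, E, F, G, H, I, J, K, L, N}.
That is 1 component.

1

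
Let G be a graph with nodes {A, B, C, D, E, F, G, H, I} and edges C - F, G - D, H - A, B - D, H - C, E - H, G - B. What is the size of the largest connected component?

I is isolated — a component by itself.
Starting from B we can reach B, D, G. That is one component of size 3.
Starting from A we can reach A, C, E, F, H. That is one component of size 5.
The largest has 5 vertices.

5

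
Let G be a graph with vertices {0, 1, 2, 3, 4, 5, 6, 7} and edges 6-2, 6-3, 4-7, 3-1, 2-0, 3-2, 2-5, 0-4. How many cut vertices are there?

4

Removing 0 increases the component count from 1 to 2, so 0 is a cut vertex.
Removing 2 increases the component count from 1 to 3, so 2 is a cut vertex.
Removing 3 increases the component count from 1 to 2, so 3 is a cut vertex.
Likewise 4 is a cut vertex.
By contrast removing 6 leaves 1 component; it is not a cut vertex. No other vertex is a cut vertex either.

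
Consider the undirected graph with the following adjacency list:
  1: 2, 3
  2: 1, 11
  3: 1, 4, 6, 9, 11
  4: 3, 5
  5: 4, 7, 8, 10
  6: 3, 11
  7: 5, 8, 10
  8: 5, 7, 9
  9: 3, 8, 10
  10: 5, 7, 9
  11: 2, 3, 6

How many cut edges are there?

The edges on the cycle 9-8-7-10-9 are not bridges since each lies on that cycle.
Every edge lies on some cycle, so there are no bridges.

0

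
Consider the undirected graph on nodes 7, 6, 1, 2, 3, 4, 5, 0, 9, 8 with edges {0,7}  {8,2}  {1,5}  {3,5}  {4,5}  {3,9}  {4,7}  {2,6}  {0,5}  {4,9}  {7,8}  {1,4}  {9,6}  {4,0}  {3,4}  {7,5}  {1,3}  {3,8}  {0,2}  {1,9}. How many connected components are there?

1

Starting from 0 we can reach 0, 1, 2, 3, 4, 5, 6, 7, 8, 9. That is one component of size 10.
Total: 1 component.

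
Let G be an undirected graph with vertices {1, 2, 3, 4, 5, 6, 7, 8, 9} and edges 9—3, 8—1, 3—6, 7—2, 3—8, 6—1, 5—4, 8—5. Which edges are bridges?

2-7, 3-9, 4-5, 5-8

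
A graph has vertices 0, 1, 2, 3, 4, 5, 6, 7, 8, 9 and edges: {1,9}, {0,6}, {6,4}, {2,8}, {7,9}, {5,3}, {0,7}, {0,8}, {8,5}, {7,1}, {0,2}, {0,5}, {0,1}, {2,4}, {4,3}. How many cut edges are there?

The edges on the cycle 0-6-4-3-5-0 are not bridges since each lies on that cycle.
Every edge lies on some cycle, so there are no bridges.

0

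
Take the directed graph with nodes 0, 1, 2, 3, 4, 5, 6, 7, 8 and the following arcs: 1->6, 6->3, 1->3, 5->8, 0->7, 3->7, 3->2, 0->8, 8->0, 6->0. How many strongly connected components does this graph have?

8

{0, 8} are all mutually reachable — one SCC of size 2.
{1} is an SCC by itself.
{4} is an SCC by itself.
{7} is an SCC by itself.
{6} is an SCC by itself.
(and 3 more singleton SCCs)
That gives 8 strongly connected components.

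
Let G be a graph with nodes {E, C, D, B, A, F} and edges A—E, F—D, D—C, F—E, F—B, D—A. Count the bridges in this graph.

The edges on the cycle F-D-A-E-F are not bridges since each lies on that cycle.
But removing C—D disconnects C from D; removing F—B disconnects F from B — these are bridges.
That makes 2 bridges.

2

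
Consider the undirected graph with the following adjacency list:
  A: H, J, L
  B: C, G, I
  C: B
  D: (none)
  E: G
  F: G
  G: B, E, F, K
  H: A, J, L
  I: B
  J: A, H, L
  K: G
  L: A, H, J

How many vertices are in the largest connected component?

D is isolated — a component by itself.
Starting from A we can reach A, H, J, L. That is one component of size 4.
Starting from B we can reach B, C, E, F, G, I, K. That is one component of size 7.
The largest has 7 vertices.

7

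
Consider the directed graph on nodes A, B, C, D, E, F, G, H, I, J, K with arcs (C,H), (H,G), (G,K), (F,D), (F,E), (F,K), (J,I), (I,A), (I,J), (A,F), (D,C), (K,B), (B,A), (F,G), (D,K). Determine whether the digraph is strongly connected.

No

There is no directed path from F to J, so the graph is not strongly connected.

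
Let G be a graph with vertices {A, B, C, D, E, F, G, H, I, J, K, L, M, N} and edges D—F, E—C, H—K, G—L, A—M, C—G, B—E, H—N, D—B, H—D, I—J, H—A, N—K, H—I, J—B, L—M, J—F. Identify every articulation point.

H

Removing H increases the component count from 1 to 2, so H is a cut vertex.
By contrast removing K leaves 1 component; it is not a cut vertex. No other vertex is a cut vertex either.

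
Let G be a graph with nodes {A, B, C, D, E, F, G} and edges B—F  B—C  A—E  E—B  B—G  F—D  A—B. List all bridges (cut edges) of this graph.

B-C, B-F, B-G, D-F

The edges on the cycle A-E-B-A are not bridges since each lies on that cycle.
But removing B—G disconnects B from G; removing B—C disconnects B from C; removing F—D disconnects F from D; removing B—F disconnects B from F — these are bridges.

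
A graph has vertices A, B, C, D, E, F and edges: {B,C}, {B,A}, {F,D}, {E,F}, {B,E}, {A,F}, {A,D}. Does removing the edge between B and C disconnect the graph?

Removing B—C leaves no path between B and C: the component count goes from 1 to 2. So it is a bridge.

Yes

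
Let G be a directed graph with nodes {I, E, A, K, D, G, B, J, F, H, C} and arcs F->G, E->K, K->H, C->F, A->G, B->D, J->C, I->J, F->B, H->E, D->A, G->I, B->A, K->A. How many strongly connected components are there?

2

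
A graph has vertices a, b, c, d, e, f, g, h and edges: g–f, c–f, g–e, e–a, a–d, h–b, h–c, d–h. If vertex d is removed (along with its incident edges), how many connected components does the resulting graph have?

1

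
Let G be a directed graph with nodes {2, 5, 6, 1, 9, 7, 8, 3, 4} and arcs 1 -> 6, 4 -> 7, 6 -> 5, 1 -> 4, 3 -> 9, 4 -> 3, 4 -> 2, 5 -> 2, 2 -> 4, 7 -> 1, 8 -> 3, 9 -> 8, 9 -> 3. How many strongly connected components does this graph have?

{1, 2, 4, 5, 6, 7} are all mutually reachable — one SCC of size 6.
{3, 8, 9} are all mutually reachable — one SCC of size 3.
That gives 2 strongly connected components.

2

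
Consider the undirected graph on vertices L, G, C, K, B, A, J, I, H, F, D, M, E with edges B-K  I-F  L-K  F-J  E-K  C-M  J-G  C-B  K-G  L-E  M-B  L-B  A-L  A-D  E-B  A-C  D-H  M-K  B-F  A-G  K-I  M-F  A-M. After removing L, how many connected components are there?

With L gone, the remaining components are: {A, B, C, D, E, F, G, H, I, J, K, M}.
That is 1 component.

1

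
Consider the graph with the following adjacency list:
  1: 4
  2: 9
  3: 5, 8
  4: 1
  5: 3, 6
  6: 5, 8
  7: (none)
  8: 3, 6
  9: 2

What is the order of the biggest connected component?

4

7 is isolated — a component by itself.
Starting from 1 we can reach 1, 4. That is one component of size 2.
Starting from 2 we can reach 2, 9. That is one component of size 2.
Starting from 3 we can reach 3, 5, 6, 8. That is one component of size 4.
The largest has 4 vertices.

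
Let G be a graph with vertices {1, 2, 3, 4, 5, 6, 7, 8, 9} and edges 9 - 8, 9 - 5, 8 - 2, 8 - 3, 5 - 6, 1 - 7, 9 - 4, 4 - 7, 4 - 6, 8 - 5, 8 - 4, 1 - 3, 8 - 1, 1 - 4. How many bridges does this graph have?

1

The edges on the cycle 8-1-3-8 are not bridges since each lies on that cycle.
But removing 2 - 8 disconnects 2 from 8 — this is a bridge.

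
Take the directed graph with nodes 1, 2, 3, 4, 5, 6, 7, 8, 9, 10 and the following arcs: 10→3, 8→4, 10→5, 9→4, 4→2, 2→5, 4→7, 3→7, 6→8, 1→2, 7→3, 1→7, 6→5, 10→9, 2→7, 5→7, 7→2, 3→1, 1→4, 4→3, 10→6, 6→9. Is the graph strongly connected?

No

There is no directed path from 2 to 6, so the graph is not strongly connected.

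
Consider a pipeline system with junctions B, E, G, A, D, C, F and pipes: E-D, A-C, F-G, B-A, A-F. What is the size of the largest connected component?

5

Starting from D we can reach D, E. That is one component of size 2.
Starting from A we can reach A, B, C, F, G. That is one component of size 5.
The largest has 5 vertices.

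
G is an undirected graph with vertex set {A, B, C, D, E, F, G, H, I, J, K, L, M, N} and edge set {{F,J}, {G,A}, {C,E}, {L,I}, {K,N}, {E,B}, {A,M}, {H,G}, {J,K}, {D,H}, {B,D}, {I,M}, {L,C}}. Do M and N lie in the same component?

The component containing M is {A, B, C, D, E, G, H, I, L, M}, and N is not in it.

No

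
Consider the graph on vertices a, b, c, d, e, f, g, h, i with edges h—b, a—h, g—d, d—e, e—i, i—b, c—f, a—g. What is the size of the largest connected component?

7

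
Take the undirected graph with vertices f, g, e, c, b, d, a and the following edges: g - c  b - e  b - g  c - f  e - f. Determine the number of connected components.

3

a is isolated — a component by itself.
d is isolated — a component by itself.
Starting from b we can reach b, c, e, f, g. That is one component of size 5.
Total: 3 components.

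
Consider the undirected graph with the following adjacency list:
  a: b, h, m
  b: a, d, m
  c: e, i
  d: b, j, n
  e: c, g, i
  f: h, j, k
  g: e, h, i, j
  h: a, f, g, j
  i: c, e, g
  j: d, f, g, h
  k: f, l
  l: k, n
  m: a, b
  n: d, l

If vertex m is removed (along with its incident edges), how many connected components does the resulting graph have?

With m gone, the remaining components are: {a, b, c, d, e, f, g, h, i, j, k, l, n}.
That is 1 component.

1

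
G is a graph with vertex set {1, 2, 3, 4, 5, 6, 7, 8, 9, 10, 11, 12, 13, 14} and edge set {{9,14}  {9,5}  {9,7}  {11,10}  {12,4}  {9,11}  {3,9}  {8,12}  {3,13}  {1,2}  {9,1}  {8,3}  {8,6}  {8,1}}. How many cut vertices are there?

Removing 1 increases the component count from 1 to 2, so 1 is a cut vertex.
Removing 3 increases the component count from 1 to 2, so 3 is a cut vertex.
Removing 8 increases the component count from 1 to 3, so 8 is a cut vertex.
Likewise 9, 11, 12 are cut vertices.
By contrast removing 6 leaves 1 component; it is not a cut vertex. No other vertex is a cut vertex either.

6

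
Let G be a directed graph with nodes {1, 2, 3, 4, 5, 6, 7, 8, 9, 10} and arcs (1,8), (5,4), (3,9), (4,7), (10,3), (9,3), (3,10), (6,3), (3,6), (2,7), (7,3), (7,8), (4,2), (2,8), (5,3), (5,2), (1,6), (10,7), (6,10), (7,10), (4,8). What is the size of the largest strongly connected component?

5

{3, 6, 7, 9, 10} are all mutually reachable — one SCC of size 5.
{4} is an SCC by itself.
{8} is an SCC by itself.
{2} is an SCC by itself.
{5} is an SCC by itself.
(and 1 more singleton SCC)
The largest has 5 vertices.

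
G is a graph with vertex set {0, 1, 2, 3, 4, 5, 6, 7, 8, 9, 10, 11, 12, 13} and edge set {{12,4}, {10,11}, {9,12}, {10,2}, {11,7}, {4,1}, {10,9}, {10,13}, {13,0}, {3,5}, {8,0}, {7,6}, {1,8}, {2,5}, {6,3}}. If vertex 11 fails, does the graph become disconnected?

No

Deleting 11 leaves 1 component (was 1) (its neighbors 7, 10 remain connected to each other), so 11 is not a cut vertex.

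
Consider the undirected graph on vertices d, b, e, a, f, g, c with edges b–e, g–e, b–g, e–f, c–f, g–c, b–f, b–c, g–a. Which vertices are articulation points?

g

Removing g increases the component count from 2 to 3, so g is a cut vertex.
By contrast removing f leaves 2 components; it is not a cut vertex. No other vertex is a cut vertex either.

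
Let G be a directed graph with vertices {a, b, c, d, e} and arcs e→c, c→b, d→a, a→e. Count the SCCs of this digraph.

5

{b} is an SCC by itself.
{a} is an SCC by itself.
{e} is an SCC by itself.
{c} is an SCC by itself.
{d} is an SCC by itself.
That gives 5 strongly connected components.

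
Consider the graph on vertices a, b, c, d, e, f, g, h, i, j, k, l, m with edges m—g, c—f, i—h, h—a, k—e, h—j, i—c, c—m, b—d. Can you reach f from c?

Yes

From c we can reach a, c, f, g, h, i, j, m, which includes f.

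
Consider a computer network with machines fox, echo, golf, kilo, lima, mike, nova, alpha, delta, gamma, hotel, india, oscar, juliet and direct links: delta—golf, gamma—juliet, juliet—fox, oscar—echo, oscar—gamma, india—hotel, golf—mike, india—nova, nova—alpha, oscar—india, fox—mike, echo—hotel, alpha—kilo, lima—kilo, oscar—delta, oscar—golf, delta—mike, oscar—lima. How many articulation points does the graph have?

1

Removing oscar increases the component count from 1 to 2, so oscar is a cut vertex.
By contrast removing nova leaves 1 component; it is not a cut vertex. No other vertex is a cut vertex either.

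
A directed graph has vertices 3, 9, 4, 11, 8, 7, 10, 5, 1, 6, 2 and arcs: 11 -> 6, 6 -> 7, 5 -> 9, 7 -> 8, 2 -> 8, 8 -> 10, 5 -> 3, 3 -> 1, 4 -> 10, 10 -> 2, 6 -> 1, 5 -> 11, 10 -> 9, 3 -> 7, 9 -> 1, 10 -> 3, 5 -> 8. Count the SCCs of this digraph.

{2, 3, 7, 8, 10} are all mutually reachable — one SCC of size 5.
{6} is an SCC by itself.
{9} is an SCC by itself.
{1} is an SCC by itself.
{5} is an SCC by itself.
(and 2 more singleton SCCs)
That gives 7 strongly connected components.

7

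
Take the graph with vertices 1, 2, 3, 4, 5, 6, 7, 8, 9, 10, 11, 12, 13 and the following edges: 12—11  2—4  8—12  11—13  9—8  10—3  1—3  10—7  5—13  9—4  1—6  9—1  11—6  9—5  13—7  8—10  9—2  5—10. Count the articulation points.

1

Removing 9 increases the component count from 1 to 2, so 9 is a cut vertex.
By contrast removing 11 leaves 1 component; it is not a cut vertex. No other vertex is a cut vertex either.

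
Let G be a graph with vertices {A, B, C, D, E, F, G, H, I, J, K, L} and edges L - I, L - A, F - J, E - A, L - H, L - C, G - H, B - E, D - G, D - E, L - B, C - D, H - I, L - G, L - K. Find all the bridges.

F-J, K-L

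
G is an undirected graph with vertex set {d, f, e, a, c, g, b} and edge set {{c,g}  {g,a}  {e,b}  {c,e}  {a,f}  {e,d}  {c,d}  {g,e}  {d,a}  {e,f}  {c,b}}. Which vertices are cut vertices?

none

Removing e, for instance, still leaves 1 component. No single vertex removal increases the component count — the graph has no articulation points.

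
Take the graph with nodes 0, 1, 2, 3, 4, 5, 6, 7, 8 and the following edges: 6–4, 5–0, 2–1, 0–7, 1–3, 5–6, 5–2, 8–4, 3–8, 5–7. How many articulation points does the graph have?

1

Removing 5 increases the component count from 1 to 2, so 5 is a cut vertex.
By contrast removing 3 leaves 1 component; it is not a cut vertex. No other vertex is a cut vertex either.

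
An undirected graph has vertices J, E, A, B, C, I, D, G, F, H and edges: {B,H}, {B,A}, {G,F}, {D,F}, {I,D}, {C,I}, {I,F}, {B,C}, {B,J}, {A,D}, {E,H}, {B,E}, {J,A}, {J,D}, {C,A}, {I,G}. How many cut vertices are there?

1

Removing B increases the component count from 1 to 2, so B is a cut vertex.
By contrast removing F leaves 1 component; it is not a cut vertex. No other vertex is a cut vertex either.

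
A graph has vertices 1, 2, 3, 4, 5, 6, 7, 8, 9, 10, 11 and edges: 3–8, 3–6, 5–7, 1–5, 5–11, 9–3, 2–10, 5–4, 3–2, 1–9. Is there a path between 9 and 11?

Yes

From 9 we can reach 1, 2, 3, 4, 5, 6, 7, 8, 9, 10, 11, which includes 11.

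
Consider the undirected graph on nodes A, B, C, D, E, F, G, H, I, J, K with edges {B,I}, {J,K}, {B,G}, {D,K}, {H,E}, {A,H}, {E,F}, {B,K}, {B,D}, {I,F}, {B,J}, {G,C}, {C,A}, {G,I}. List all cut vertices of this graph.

B

Removing B increases the component count from 1 to 2, so B is a cut vertex.
By contrast removing E leaves 1 component; it is not a cut vertex. No other vertex is a cut vertex either.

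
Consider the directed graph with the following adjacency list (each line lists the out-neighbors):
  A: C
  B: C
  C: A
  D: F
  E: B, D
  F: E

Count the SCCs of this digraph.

3

{D, E, F} are all mutually reachable — one SCC of size 3.
{A, C} are all mutually reachable — one SCC of size 2.
{B} is an SCC by itself.
That gives 3 strongly connected components.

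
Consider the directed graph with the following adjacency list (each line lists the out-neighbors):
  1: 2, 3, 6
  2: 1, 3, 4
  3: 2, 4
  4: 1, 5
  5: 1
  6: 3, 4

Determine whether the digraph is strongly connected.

Yes

From 3 we can reach every vertex (1, 2, 3, 4, 5, 6), and every vertex can reach 3 (1, 2, 3, 4, 5, 6). So the whole graph is one strongly connected component.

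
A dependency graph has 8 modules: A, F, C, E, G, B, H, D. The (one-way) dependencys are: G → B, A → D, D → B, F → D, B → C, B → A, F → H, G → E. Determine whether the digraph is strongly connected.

No

There is no directed path from E to D, so the graph is not strongly connected.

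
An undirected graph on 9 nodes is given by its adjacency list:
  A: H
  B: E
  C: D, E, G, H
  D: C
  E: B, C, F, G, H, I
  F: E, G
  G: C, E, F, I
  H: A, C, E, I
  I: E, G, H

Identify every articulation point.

C, E, H

Removing C increases the component count from 1 to 2, so C is a cut vertex.
Removing E increases the component count from 1 to 2, so E is a cut vertex.
Removing H increases the component count from 1 to 2, so H is a cut vertex.
By contrast removing D leaves 1 component; it is not a cut vertex. No other vertex is a cut vertex either.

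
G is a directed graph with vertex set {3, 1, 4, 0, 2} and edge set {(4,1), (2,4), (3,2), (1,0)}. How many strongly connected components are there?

5

{1} is an SCC by itself.
{3} is an SCC by itself.
{0} is an SCC by itself.
{2} is an SCC by itself.
{4} is an SCC by itself.
That gives 5 strongly connected components.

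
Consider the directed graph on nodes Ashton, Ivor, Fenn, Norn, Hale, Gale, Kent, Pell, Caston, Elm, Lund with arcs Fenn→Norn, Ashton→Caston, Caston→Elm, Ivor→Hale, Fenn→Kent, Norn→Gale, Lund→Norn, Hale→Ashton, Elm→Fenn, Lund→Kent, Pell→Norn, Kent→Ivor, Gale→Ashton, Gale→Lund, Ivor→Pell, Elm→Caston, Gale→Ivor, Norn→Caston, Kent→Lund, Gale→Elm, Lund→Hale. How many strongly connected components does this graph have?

1

{Elm, Fenn, Gale, Hale, Ivor, Kent, Lund, Norn, Pell, Ashton, Caston} are all mutually reachable — one SCC of size 11.
That gives 1 strongly connected component.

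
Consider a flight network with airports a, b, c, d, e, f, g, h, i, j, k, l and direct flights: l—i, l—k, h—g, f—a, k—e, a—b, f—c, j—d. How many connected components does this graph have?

4

Starting from g we can reach g, h. That is one component of size 2.
Starting from d we can reach d, j. That is one component of size 2.
Starting from e we can reach e, i, k, l. That is one component of size 4.
Starting from a we can reach a, b, c, f. That is one component of size 4.
Total: 4 components.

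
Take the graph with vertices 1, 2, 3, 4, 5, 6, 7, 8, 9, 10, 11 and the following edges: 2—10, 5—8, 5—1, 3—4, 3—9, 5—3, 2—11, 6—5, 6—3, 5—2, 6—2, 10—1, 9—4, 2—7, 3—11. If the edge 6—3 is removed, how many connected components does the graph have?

1

6 and 3 are still connected via 6-5-3, so the component count stays at 1.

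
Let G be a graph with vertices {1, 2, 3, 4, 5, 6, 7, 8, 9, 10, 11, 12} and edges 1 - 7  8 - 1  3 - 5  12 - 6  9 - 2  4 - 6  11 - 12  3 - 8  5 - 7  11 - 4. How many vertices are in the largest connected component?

5

10 is isolated — a component by itself.
Starting from 2 we can reach 2, 9. That is one component of size 2.
Starting from 4 we can reach 4, 6, 11, 12. That is one component of size 4.
Starting from 1 we can reach 1, 3, 5, 7, 8. That is one component of size 5.
The largest has 5 vertices.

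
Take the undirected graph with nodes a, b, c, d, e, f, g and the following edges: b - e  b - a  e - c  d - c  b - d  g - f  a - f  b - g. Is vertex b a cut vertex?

Yes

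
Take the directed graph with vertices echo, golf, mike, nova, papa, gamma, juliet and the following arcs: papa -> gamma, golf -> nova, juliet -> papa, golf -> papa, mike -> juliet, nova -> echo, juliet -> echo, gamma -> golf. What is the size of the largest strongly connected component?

{golf, papa, gamma} are all mutually reachable — one SCC of size 3.
{mike} is an SCC by itself.
{nova} is an SCC by itself.
{echo} is an SCC by itself.
{juliet} is an SCC by itself.
The largest has 3 vertices.

3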